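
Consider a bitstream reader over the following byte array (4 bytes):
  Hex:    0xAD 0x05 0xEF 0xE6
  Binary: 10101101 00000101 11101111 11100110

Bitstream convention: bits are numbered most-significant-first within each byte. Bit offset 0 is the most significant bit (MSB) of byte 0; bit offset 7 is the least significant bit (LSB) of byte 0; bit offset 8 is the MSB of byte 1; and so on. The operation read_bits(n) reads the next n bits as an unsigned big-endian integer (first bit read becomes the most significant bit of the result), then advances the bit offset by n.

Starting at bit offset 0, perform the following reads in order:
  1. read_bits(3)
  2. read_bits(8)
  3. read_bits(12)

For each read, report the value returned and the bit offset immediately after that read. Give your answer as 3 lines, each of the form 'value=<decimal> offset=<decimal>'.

Read 1: bits[0:3] width=3 -> value=5 (bin 101); offset now 3 = byte 0 bit 3; 29 bits remain
Read 2: bits[3:11] width=8 -> value=104 (bin 01101000); offset now 11 = byte 1 bit 3; 21 bits remain
Read 3: bits[11:23] width=12 -> value=759 (bin 001011110111); offset now 23 = byte 2 bit 7; 9 bits remain

Answer: value=5 offset=3
value=104 offset=11
value=759 offset=23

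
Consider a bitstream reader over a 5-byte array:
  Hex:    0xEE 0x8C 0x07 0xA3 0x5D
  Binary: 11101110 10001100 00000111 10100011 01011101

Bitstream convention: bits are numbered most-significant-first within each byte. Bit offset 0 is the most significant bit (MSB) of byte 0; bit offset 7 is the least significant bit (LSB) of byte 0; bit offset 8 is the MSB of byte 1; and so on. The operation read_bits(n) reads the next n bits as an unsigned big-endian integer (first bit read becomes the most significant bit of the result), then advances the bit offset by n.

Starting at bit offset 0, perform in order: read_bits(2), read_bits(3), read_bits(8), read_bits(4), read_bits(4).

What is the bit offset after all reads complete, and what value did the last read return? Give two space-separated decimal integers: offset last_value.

Read 1: bits[0:2] width=2 -> value=3 (bin 11); offset now 2 = byte 0 bit 2; 38 bits remain
Read 2: bits[2:5] width=3 -> value=5 (bin 101); offset now 5 = byte 0 bit 5; 35 bits remain
Read 3: bits[5:13] width=8 -> value=209 (bin 11010001); offset now 13 = byte 1 bit 5; 27 bits remain
Read 4: bits[13:17] width=4 -> value=8 (bin 1000); offset now 17 = byte 2 bit 1; 23 bits remain
Read 5: bits[17:21] width=4 -> value=0 (bin 0000); offset now 21 = byte 2 bit 5; 19 bits remain

Answer: 21 0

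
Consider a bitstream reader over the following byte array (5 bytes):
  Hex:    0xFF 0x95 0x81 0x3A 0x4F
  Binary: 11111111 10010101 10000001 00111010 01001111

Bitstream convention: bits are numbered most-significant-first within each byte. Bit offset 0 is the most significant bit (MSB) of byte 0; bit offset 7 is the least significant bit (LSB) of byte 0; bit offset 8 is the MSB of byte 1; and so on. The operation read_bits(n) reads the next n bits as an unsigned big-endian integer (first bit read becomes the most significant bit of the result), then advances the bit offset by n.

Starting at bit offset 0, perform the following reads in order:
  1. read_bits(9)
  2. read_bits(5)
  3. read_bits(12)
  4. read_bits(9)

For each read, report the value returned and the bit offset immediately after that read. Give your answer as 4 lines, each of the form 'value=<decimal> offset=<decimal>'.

Answer: value=511 offset=9
value=5 offset=14
value=1540 offset=26
value=466 offset=35

Derivation:
Read 1: bits[0:9] width=9 -> value=511 (bin 111111111); offset now 9 = byte 1 bit 1; 31 bits remain
Read 2: bits[9:14] width=5 -> value=5 (bin 00101); offset now 14 = byte 1 bit 6; 26 bits remain
Read 3: bits[14:26] width=12 -> value=1540 (bin 011000000100); offset now 26 = byte 3 bit 2; 14 bits remain
Read 4: bits[26:35] width=9 -> value=466 (bin 111010010); offset now 35 = byte 4 bit 3; 5 bits remain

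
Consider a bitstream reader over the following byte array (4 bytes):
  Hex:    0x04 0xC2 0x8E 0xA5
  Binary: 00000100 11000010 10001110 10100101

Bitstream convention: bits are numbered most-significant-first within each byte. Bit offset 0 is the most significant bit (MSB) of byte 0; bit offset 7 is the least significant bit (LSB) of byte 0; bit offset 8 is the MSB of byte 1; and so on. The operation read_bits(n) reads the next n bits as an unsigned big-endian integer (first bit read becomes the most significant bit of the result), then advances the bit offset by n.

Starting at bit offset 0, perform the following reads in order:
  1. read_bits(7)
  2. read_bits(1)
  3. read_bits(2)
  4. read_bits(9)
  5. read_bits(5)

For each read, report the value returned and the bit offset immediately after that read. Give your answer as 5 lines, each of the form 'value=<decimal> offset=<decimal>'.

Answer: value=2 offset=7
value=0 offset=8
value=3 offset=10
value=20 offset=19
value=14 offset=24

Derivation:
Read 1: bits[0:7] width=7 -> value=2 (bin 0000010); offset now 7 = byte 0 bit 7; 25 bits remain
Read 2: bits[7:8] width=1 -> value=0 (bin 0); offset now 8 = byte 1 bit 0; 24 bits remain
Read 3: bits[8:10] width=2 -> value=3 (bin 11); offset now 10 = byte 1 bit 2; 22 bits remain
Read 4: bits[10:19] width=9 -> value=20 (bin 000010100); offset now 19 = byte 2 bit 3; 13 bits remain
Read 5: bits[19:24] width=5 -> value=14 (bin 01110); offset now 24 = byte 3 bit 0; 8 bits remain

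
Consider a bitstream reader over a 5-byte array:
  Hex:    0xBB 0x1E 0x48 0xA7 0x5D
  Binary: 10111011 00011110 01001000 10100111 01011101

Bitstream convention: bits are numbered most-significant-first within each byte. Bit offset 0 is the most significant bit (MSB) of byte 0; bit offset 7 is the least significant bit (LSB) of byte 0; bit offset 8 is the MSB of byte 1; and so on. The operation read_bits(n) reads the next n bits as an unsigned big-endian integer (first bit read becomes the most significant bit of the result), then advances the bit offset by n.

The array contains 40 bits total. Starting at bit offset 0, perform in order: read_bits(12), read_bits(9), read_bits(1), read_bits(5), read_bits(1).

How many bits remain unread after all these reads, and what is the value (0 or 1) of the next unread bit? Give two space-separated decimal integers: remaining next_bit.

Answer: 12 0

Derivation:
Read 1: bits[0:12] width=12 -> value=2993 (bin 101110110001); offset now 12 = byte 1 bit 4; 28 bits remain
Read 2: bits[12:21] width=9 -> value=457 (bin 111001001); offset now 21 = byte 2 bit 5; 19 bits remain
Read 3: bits[21:22] width=1 -> value=0 (bin 0); offset now 22 = byte 2 bit 6; 18 bits remain
Read 4: bits[22:27] width=5 -> value=5 (bin 00101); offset now 27 = byte 3 bit 3; 13 bits remain
Read 5: bits[27:28] width=1 -> value=0 (bin 0); offset now 28 = byte 3 bit 4; 12 bits remain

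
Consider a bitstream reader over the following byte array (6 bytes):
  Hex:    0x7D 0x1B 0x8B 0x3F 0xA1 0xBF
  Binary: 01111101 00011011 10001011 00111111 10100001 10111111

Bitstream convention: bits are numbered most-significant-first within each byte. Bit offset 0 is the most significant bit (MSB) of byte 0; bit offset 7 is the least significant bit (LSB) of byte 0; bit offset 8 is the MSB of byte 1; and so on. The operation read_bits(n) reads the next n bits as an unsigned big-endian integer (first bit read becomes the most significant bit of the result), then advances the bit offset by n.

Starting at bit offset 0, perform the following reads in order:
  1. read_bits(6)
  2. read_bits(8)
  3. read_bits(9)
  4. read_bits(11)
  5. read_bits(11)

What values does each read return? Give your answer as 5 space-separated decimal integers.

Answer: 31 70 453 1278 1079

Derivation:
Read 1: bits[0:6] width=6 -> value=31 (bin 011111); offset now 6 = byte 0 bit 6; 42 bits remain
Read 2: bits[6:14] width=8 -> value=70 (bin 01000110); offset now 14 = byte 1 bit 6; 34 bits remain
Read 3: bits[14:23] width=9 -> value=453 (bin 111000101); offset now 23 = byte 2 bit 7; 25 bits remain
Read 4: bits[23:34] width=11 -> value=1278 (bin 10011111110); offset now 34 = byte 4 bit 2; 14 bits remain
Read 5: bits[34:45] width=11 -> value=1079 (bin 10000110111); offset now 45 = byte 5 bit 5; 3 bits remain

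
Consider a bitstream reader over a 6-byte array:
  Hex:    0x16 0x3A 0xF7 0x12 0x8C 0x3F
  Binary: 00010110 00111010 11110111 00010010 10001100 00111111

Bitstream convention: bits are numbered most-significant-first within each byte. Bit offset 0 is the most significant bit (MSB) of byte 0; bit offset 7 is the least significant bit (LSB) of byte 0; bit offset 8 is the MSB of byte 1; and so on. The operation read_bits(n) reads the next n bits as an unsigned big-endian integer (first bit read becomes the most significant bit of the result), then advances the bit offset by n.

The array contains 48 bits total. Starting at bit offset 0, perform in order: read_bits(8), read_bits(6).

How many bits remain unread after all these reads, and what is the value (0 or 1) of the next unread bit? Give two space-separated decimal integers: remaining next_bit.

Answer: 34 1

Derivation:
Read 1: bits[0:8] width=8 -> value=22 (bin 00010110); offset now 8 = byte 1 bit 0; 40 bits remain
Read 2: bits[8:14] width=6 -> value=14 (bin 001110); offset now 14 = byte 1 bit 6; 34 bits remain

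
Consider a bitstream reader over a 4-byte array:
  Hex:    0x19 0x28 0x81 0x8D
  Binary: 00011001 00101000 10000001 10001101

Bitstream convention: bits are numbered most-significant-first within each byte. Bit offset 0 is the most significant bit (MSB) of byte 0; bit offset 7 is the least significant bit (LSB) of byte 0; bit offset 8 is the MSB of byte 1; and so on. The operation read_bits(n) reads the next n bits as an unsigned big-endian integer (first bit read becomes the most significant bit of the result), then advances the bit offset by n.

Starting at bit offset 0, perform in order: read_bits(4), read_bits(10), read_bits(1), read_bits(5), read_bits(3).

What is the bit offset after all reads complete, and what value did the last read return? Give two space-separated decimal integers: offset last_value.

Answer: 23 0

Derivation:
Read 1: bits[0:4] width=4 -> value=1 (bin 0001); offset now 4 = byte 0 bit 4; 28 bits remain
Read 2: bits[4:14] width=10 -> value=586 (bin 1001001010); offset now 14 = byte 1 bit 6; 18 bits remain
Read 3: bits[14:15] width=1 -> value=0 (bin 0); offset now 15 = byte 1 bit 7; 17 bits remain
Read 4: bits[15:20] width=5 -> value=8 (bin 01000); offset now 20 = byte 2 bit 4; 12 bits remain
Read 5: bits[20:23] width=3 -> value=0 (bin 000); offset now 23 = byte 2 bit 7; 9 bits remain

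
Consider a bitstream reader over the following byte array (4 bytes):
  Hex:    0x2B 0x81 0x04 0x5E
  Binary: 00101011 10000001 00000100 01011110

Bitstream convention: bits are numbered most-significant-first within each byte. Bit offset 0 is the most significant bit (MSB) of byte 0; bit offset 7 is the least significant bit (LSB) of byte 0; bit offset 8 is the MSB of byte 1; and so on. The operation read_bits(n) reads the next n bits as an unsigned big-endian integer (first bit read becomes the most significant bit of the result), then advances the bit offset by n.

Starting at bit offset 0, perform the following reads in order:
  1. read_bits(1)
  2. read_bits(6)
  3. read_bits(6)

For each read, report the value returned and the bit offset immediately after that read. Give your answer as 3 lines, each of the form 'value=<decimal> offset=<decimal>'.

Answer: value=0 offset=1
value=21 offset=7
value=48 offset=13

Derivation:
Read 1: bits[0:1] width=1 -> value=0 (bin 0); offset now 1 = byte 0 bit 1; 31 bits remain
Read 2: bits[1:7] width=6 -> value=21 (bin 010101); offset now 7 = byte 0 bit 7; 25 bits remain
Read 3: bits[7:13] width=6 -> value=48 (bin 110000); offset now 13 = byte 1 bit 5; 19 bits remain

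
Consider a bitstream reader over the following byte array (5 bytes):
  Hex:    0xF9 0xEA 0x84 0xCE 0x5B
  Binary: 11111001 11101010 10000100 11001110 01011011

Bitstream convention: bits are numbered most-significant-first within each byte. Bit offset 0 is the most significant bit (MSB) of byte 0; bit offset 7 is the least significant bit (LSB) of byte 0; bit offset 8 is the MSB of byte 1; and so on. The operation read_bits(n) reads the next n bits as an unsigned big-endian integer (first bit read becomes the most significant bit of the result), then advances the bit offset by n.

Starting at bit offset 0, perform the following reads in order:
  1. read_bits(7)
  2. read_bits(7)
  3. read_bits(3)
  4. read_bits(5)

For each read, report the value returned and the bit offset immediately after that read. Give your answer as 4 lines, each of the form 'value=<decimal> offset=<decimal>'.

Read 1: bits[0:7] width=7 -> value=124 (bin 1111100); offset now 7 = byte 0 bit 7; 33 bits remain
Read 2: bits[7:14] width=7 -> value=122 (bin 1111010); offset now 14 = byte 1 bit 6; 26 bits remain
Read 3: bits[14:17] width=3 -> value=5 (bin 101); offset now 17 = byte 2 bit 1; 23 bits remain
Read 4: bits[17:22] width=5 -> value=1 (bin 00001); offset now 22 = byte 2 bit 6; 18 bits remain

Answer: value=124 offset=7
value=122 offset=14
value=5 offset=17
value=1 offset=22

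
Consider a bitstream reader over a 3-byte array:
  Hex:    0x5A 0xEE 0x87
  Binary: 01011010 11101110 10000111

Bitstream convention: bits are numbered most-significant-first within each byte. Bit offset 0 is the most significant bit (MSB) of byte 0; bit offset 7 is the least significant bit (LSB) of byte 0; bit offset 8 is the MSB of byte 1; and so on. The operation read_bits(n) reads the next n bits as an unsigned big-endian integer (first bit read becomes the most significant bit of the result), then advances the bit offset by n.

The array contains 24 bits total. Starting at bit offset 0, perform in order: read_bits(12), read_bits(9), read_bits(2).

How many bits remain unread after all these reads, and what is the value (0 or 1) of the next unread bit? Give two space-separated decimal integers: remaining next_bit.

Answer: 1 1

Derivation:
Read 1: bits[0:12] width=12 -> value=1454 (bin 010110101110); offset now 12 = byte 1 bit 4; 12 bits remain
Read 2: bits[12:21] width=9 -> value=464 (bin 111010000); offset now 21 = byte 2 bit 5; 3 bits remain
Read 3: bits[21:23] width=2 -> value=3 (bin 11); offset now 23 = byte 2 bit 7; 1 bits remain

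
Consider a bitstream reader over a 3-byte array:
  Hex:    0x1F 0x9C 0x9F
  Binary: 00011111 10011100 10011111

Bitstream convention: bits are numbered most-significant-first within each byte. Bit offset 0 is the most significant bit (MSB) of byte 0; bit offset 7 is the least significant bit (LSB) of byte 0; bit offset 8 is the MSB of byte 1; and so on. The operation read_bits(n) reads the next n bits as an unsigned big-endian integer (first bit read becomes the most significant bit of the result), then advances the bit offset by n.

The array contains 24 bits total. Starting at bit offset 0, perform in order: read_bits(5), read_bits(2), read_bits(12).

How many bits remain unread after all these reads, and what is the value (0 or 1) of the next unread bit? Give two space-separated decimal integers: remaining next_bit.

Read 1: bits[0:5] width=5 -> value=3 (bin 00011); offset now 5 = byte 0 bit 5; 19 bits remain
Read 2: bits[5:7] width=2 -> value=3 (bin 11); offset now 7 = byte 0 bit 7; 17 bits remain
Read 3: bits[7:19] width=12 -> value=3300 (bin 110011100100); offset now 19 = byte 2 bit 3; 5 bits remain

Answer: 5 1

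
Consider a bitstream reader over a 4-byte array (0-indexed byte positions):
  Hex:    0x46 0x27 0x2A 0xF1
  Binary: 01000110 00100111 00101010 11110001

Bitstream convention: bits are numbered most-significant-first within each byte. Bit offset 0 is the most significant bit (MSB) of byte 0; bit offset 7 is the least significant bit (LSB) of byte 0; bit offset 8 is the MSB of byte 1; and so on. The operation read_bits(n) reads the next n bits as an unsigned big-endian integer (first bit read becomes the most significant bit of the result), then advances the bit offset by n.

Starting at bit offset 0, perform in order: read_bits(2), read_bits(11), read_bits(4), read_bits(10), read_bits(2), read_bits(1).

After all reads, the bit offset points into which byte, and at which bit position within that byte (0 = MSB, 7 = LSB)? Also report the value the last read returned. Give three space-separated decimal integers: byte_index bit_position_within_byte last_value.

Read 1: bits[0:2] width=2 -> value=1 (bin 01); offset now 2 = byte 0 bit 2; 30 bits remain
Read 2: bits[2:13] width=11 -> value=196 (bin 00011000100); offset now 13 = byte 1 bit 5; 19 bits remain
Read 3: bits[13:17] width=4 -> value=14 (bin 1110); offset now 17 = byte 2 bit 1; 15 bits remain
Read 4: bits[17:27] width=10 -> value=343 (bin 0101010111); offset now 27 = byte 3 bit 3; 5 bits remain
Read 5: bits[27:29] width=2 -> value=2 (bin 10); offset now 29 = byte 3 bit 5; 3 bits remain
Read 6: bits[29:30] width=1 -> value=0 (bin 0); offset now 30 = byte 3 bit 6; 2 bits remain

Answer: 3 6 0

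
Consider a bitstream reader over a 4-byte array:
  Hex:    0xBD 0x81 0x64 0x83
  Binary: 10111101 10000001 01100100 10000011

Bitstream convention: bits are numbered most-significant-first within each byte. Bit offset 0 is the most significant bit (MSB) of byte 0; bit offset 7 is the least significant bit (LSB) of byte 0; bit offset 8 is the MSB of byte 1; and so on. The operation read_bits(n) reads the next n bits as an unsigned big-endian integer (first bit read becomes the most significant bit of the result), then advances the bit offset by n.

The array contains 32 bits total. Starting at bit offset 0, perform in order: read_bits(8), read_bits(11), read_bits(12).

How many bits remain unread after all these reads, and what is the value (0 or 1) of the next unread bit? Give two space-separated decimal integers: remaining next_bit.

Answer: 1 1

Derivation:
Read 1: bits[0:8] width=8 -> value=189 (bin 10111101); offset now 8 = byte 1 bit 0; 24 bits remain
Read 2: bits[8:19] width=11 -> value=1035 (bin 10000001011); offset now 19 = byte 2 bit 3; 13 bits remain
Read 3: bits[19:31] width=12 -> value=577 (bin 001001000001); offset now 31 = byte 3 bit 7; 1 bits remain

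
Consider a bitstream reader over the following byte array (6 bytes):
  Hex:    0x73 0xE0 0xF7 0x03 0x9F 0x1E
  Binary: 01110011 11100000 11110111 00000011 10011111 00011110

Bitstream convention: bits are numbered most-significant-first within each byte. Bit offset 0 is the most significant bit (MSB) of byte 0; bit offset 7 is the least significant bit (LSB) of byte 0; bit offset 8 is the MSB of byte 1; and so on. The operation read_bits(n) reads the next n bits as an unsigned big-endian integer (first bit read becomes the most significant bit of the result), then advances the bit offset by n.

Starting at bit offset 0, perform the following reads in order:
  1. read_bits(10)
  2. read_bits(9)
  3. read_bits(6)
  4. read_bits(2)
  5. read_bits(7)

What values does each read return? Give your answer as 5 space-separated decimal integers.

Answer: 463 263 46 0 14

Derivation:
Read 1: bits[0:10] width=10 -> value=463 (bin 0111001111); offset now 10 = byte 1 bit 2; 38 bits remain
Read 2: bits[10:19] width=9 -> value=263 (bin 100000111); offset now 19 = byte 2 bit 3; 29 bits remain
Read 3: bits[19:25] width=6 -> value=46 (bin 101110); offset now 25 = byte 3 bit 1; 23 bits remain
Read 4: bits[25:27] width=2 -> value=0 (bin 00); offset now 27 = byte 3 bit 3; 21 bits remain
Read 5: bits[27:34] width=7 -> value=14 (bin 0001110); offset now 34 = byte 4 bit 2; 14 bits remain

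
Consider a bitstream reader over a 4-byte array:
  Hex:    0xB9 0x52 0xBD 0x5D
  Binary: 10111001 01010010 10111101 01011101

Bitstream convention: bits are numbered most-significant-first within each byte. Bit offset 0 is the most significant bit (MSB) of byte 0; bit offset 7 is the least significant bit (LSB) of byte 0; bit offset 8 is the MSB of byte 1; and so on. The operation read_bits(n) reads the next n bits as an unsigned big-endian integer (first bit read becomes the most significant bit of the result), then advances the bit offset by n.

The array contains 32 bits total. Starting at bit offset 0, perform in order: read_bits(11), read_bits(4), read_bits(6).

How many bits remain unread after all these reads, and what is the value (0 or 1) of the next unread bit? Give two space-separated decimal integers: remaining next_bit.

Answer: 11 1

Derivation:
Read 1: bits[0:11] width=11 -> value=1482 (bin 10111001010); offset now 11 = byte 1 bit 3; 21 bits remain
Read 2: bits[11:15] width=4 -> value=9 (bin 1001); offset now 15 = byte 1 bit 7; 17 bits remain
Read 3: bits[15:21] width=6 -> value=23 (bin 010111); offset now 21 = byte 2 bit 5; 11 bits remain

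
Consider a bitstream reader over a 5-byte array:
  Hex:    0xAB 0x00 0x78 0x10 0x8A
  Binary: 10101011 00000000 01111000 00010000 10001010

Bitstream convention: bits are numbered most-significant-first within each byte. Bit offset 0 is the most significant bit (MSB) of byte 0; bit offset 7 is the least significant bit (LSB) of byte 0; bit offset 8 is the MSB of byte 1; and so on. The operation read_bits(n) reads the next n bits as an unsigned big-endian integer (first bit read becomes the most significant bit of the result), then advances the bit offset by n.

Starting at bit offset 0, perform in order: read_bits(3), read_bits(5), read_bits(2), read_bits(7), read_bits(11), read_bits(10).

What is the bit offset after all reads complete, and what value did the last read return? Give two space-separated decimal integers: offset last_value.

Read 1: bits[0:3] width=3 -> value=5 (bin 101); offset now 3 = byte 0 bit 3; 37 bits remain
Read 2: bits[3:8] width=5 -> value=11 (bin 01011); offset now 8 = byte 1 bit 0; 32 bits remain
Read 3: bits[8:10] width=2 -> value=0 (bin 00); offset now 10 = byte 1 bit 2; 30 bits remain
Read 4: bits[10:17] width=7 -> value=0 (bin 0000000); offset now 17 = byte 2 bit 1; 23 bits remain
Read 5: bits[17:28] width=11 -> value=1921 (bin 11110000001); offset now 28 = byte 3 bit 4; 12 bits remain
Read 6: bits[28:38] width=10 -> value=34 (bin 0000100010); offset now 38 = byte 4 bit 6; 2 bits remain

Answer: 38 34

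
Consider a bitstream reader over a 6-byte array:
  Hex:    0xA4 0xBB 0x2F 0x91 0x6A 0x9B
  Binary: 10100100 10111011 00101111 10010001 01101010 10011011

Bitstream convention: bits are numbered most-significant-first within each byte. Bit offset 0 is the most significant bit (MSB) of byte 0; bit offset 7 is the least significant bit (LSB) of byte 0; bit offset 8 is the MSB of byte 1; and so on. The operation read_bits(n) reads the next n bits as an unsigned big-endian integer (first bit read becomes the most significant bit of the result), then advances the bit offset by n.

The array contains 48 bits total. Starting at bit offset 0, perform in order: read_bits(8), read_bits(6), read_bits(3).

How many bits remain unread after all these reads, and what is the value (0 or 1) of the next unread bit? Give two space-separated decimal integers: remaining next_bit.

Read 1: bits[0:8] width=8 -> value=164 (bin 10100100); offset now 8 = byte 1 bit 0; 40 bits remain
Read 2: bits[8:14] width=6 -> value=46 (bin 101110); offset now 14 = byte 1 bit 6; 34 bits remain
Read 3: bits[14:17] width=3 -> value=6 (bin 110); offset now 17 = byte 2 bit 1; 31 bits remain

Answer: 31 0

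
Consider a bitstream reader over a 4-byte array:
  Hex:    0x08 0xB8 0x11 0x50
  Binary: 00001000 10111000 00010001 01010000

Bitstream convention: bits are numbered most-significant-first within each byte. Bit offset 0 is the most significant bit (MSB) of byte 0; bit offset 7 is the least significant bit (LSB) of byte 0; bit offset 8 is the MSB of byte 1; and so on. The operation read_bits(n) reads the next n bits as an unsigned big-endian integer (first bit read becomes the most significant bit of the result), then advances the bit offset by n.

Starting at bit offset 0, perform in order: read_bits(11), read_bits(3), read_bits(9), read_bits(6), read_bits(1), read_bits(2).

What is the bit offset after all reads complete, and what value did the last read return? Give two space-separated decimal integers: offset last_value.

Answer: 32 0

Derivation:
Read 1: bits[0:11] width=11 -> value=69 (bin 00001000101); offset now 11 = byte 1 bit 3; 21 bits remain
Read 2: bits[11:14] width=3 -> value=6 (bin 110); offset now 14 = byte 1 bit 6; 18 bits remain
Read 3: bits[14:23] width=9 -> value=8 (bin 000001000); offset now 23 = byte 2 bit 7; 9 bits remain
Read 4: bits[23:29] width=6 -> value=42 (bin 101010); offset now 29 = byte 3 bit 5; 3 bits remain
Read 5: bits[29:30] width=1 -> value=0 (bin 0); offset now 30 = byte 3 bit 6; 2 bits remain
Read 6: bits[30:32] width=2 -> value=0 (bin 00); offset now 32 = byte 4 bit 0; 0 bits remain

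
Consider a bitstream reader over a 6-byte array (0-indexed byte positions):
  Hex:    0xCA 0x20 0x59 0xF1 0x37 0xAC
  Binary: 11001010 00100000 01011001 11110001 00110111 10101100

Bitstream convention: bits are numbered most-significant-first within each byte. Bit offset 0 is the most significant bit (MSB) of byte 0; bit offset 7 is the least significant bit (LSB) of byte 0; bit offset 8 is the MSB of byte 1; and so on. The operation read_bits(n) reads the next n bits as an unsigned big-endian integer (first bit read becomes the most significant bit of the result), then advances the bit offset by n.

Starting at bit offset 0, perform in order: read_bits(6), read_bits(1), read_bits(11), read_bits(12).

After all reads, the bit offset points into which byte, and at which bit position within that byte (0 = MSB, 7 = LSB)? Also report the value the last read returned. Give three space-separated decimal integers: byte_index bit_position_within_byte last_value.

Answer: 3 6 1660

Derivation:
Read 1: bits[0:6] width=6 -> value=50 (bin 110010); offset now 6 = byte 0 bit 6; 42 bits remain
Read 2: bits[6:7] width=1 -> value=1 (bin 1); offset now 7 = byte 0 bit 7; 41 bits remain
Read 3: bits[7:18] width=11 -> value=129 (bin 00010000001); offset now 18 = byte 2 bit 2; 30 bits remain
Read 4: bits[18:30] width=12 -> value=1660 (bin 011001111100); offset now 30 = byte 3 bit 6; 18 bits remain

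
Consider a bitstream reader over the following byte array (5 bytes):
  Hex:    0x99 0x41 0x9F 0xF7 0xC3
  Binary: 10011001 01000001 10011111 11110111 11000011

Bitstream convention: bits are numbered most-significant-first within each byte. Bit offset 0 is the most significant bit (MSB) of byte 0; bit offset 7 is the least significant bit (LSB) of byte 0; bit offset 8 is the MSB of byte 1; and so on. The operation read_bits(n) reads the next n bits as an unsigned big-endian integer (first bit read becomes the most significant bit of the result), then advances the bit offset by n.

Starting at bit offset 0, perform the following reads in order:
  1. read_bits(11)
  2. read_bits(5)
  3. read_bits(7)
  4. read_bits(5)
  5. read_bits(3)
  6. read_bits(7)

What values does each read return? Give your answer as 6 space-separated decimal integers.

Read 1: bits[0:11] width=11 -> value=1226 (bin 10011001010); offset now 11 = byte 1 bit 3; 29 bits remain
Read 2: bits[11:16] width=5 -> value=1 (bin 00001); offset now 16 = byte 2 bit 0; 24 bits remain
Read 3: bits[16:23] width=7 -> value=79 (bin 1001111); offset now 23 = byte 2 bit 7; 17 bits remain
Read 4: bits[23:28] width=5 -> value=31 (bin 11111); offset now 28 = byte 3 bit 4; 12 bits remain
Read 5: bits[28:31] width=3 -> value=3 (bin 011); offset now 31 = byte 3 bit 7; 9 bits remain
Read 6: bits[31:38] width=7 -> value=112 (bin 1110000); offset now 38 = byte 4 bit 6; 2 bits remain

Answer: 1226 1 79 31 3 112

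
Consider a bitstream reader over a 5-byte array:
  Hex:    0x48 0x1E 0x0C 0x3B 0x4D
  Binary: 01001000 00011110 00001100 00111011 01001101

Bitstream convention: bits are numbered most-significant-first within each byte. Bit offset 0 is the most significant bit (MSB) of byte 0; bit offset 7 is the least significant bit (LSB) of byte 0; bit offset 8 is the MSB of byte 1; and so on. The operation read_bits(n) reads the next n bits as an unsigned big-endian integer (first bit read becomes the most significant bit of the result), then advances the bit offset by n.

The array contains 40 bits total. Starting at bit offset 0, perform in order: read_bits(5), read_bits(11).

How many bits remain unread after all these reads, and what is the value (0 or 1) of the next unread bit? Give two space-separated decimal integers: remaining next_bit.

Read 1: bits[0:5] width=5 -> value=9 (bin 01001); offset now 5 = byte 0 bit 5; 35 bits remain
Read 2: bits[5:16] width=11 -> value=30 (bin 00000011110); offset now 16 = byte 2 bit 0; 24 bits remain

Answer: 24 0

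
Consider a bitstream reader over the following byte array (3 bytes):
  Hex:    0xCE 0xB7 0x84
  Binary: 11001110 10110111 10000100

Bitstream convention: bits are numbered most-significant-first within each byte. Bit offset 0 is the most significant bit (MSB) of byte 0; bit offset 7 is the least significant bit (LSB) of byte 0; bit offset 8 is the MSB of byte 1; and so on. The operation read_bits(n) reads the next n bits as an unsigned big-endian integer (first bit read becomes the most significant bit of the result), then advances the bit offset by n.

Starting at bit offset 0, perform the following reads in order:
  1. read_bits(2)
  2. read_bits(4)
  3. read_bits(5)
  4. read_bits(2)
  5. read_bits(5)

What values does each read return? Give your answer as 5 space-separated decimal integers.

Read 1: bits[0:2] width=2 -> value=3 (bin 11); offset now 2 = byte 0 bit 2; 22 bits remain
Read 2: bits[2:6] width=4 -> value=3 (bin 0011); offset now 6 = byte 0 bit 6; 18 bits remain
Read 3: bits[6:11] width=5 -> value=21 (bin 10101); offset now 11 = byte 1 bit 3; 13 bits remain
Read 4: bits[11:13] width=2 -> value=2 (bin 10); offset now 13 = byte 1 bit 5; 11 bits remain
Read 5: bits[13:18] width=5 -> value=30 (bin 11110); offset now 18 = byte 2 bit 2; 6 bits remain

Answer: 3 3 21 2 30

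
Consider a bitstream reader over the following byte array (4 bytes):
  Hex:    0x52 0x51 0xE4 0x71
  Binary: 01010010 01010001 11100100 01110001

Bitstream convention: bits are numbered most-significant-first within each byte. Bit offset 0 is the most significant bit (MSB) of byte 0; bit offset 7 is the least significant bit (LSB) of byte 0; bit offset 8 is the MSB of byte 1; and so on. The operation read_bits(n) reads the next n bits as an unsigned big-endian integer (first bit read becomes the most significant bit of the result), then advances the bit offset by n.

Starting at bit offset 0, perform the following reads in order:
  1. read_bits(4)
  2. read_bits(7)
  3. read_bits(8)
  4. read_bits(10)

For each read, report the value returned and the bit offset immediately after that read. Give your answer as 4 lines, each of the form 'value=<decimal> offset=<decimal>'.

Read 1: bits[0:4] width=4 -> value=5 (bin 0101); offset now 4 = byte 0 bit 4; 28 bits remain
Read 2: bits[4:11] width=7 -> value=18 (bin 0010010); offset now 11 = byte 1 bit 3; 21 bits remain
Read 3: bits[11:19] width=8 -> value=143 (bin 10001111); offset now 19 = byte 2 bit 3; 13 bits remain
Read 4: bits[19:29] width=10 -> value=142 (bin 0010001110); offset now 29 = byte 3 bit 5; 3 bits remain

Answer: value=5 offset=4
value=18 offset=11
value=143 offset=19
value=142 offset=29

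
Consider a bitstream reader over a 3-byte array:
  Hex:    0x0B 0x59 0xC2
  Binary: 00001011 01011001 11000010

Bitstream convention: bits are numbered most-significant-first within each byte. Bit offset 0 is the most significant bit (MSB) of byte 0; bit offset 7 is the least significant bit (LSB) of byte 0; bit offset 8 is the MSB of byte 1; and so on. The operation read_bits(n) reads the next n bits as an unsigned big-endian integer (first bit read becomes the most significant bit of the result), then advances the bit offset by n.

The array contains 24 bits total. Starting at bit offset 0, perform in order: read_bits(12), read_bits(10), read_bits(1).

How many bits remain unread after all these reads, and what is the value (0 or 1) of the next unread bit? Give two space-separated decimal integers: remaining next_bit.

Read 1: bits[0:12] width=12 -> value=181 (bin 000010110101); offset now 12 = byte 1 bit 4; 12 bits remain
Read 2: bits[12:22] width=10 -> value=624 (bin 1001110000); offset now 22 = byte 2 bit 6; 2 bits remain
Read 3: bits[22:23] width=1 -> value=1 (bin 1); offset now 23 = byte 2 bit 7; 1 bits remain

Answer: 1 0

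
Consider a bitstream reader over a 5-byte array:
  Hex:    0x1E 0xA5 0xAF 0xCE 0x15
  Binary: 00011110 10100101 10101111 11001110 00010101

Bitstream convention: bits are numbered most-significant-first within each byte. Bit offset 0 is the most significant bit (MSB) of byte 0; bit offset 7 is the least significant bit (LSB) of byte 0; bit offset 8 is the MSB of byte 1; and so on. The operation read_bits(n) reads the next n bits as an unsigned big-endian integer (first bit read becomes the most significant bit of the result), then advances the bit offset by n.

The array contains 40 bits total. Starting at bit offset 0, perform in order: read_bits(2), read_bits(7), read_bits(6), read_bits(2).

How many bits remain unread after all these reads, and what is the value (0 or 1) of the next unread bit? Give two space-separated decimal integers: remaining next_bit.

Answer: 23 0

Derivation:
Read 1: bits[0:2] width=2 -> value=0 (bin 00); offset now 2 = byte 0 bit 2; 38 bits remain
Read 2: bits[2:9] width=7 -> value=61 (bin 0111101); offset now 9 = byte 1 bit 1; 31 bits remain
Read 3: bits[9:15] width=6 -> value=18 (bin 010010); offset now 15 = byte 1 bit 7; 25 bits remain
Read 4: bits[15:17] width=2 -> value=3 (bin 11); offset now 17 = byte 2 bit 1; 23 bits remain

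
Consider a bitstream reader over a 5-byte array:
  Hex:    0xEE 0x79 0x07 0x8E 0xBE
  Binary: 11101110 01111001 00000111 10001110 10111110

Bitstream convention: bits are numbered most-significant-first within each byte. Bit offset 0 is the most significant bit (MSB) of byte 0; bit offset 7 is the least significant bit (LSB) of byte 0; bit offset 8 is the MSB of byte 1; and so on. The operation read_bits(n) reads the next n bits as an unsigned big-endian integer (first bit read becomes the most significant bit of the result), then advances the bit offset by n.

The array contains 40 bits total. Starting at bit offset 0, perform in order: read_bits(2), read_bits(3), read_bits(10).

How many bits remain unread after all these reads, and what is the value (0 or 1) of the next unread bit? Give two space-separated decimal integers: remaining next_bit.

Answer: 25 1

Derivation:
Read 1: bits[0:2] width=2 -> value=3 (bin 11); offset now 2 = byte 0 bit 2; 38 bits remain
Read 2: bits[2:5] width=3 -> value=5 (bin 101); offset now 5 = byte 0 bit 5; 35 bits remain
Read 3: bits[5:15] width=10 -> value=828 (bin 1100111100); offset now 15 = byte 1 bit 7; 25 bits remain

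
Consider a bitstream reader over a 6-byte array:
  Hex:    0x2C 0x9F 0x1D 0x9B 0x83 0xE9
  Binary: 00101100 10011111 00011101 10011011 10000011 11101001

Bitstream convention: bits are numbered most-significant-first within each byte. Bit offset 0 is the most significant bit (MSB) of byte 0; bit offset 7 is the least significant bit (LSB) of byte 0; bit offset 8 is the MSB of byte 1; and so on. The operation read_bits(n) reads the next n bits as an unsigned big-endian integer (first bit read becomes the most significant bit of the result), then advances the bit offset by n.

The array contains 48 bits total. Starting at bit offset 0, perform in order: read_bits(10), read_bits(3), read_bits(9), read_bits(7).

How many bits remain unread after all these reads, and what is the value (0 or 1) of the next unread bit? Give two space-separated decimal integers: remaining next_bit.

Answer: 19 0

Derivation:
Read 1: bits[0:10] width=10 -> value=178 (bin 0010110010); offset now 10 = byte 1 bit 2; 38 bits remain
Read 2: bits[10:13] width=3 -> value=3 (bin 011); offset now 13 = byte 1 bit 5; 35 bits remain
Read 3: bits[13:22] width=9 -> value=455 (bin 111000111); offset now 22 = byte 2 bit 6; 26 bits remain
Read 4: bits[22:29] width=7 -> value=51 (bin 0110011); offset now 29 = byte 3 bit 5; 19 bits remain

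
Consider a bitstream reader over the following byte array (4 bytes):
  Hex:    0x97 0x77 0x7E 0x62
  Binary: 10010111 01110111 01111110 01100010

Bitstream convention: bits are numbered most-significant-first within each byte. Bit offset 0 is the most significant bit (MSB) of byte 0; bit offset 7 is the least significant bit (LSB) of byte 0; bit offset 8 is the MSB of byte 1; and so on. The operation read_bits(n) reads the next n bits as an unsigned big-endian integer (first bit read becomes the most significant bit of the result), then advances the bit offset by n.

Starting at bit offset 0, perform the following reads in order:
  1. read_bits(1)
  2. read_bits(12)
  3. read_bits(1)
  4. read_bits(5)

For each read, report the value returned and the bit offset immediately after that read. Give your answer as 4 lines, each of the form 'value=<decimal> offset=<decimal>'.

Read 1: bits[0:1] width=1 -> value=1 (bin 1); offset now 1 = byte 0 bit 1; 31 bits remain
Read 2: bits[1:13] width=12 -> value=750 (bin 001011101110); offset now 13 = byte 1 bit 5; 19 bits remain
Read 3: bits[13:14] width=1 -> value=1 (bin 1); offset now 14 = byte 1 bit 6; 18 bits remain
Read 4: bits[14:19] width=5 -> value=27 (bin 11011); offset now 19 = byte 2 bit 3; 13 bits remain

Answer: value=1 offset=1
value=750 offset=13
value=1 offset=14
value=27 offset=19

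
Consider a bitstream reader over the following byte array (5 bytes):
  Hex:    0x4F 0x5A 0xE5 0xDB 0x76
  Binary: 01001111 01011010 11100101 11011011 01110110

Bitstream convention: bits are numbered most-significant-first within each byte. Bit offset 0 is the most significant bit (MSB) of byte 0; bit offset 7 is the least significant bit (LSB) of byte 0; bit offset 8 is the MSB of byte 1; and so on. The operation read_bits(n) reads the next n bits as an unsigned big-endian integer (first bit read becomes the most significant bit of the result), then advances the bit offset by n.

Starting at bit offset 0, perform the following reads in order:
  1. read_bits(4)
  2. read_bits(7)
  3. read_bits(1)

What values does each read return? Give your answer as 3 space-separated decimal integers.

Read 1: bits[0:4] width=4 -> value=4 (bin 0100); offset now 4 = byte 0 bit 4; 36 bits remain
Read 2: bits[4:11] width=7 -> value=122 (bin 1111010); offset now 11 = byte 1 bit 3; 29 bits remain
Read 3: bits[11:12] width=1 -> value=1 (bin 1); offset now 12 = byte 1 bit 4; 28 bits remain

Answer: 4 122 1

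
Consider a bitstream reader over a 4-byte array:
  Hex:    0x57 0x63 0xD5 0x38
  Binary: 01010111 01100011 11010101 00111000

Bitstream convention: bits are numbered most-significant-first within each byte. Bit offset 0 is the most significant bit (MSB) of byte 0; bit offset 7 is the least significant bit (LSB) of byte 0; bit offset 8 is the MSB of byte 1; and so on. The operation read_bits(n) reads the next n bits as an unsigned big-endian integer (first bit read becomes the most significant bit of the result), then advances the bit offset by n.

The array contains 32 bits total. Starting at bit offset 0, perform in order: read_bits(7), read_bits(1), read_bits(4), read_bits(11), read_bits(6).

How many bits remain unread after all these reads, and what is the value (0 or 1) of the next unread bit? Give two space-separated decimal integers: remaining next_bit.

Read 1: bits[0:7] width=7 -> value=43 (bin 0101011); offset now 7 = byte 0 bit 7; 25 bits remain
Read 2: bits[7:8] width=1 -> value=1 (bin 1); offset now 8 = byte 1 bit 0; 24 bits remain
Read 3: bits[8:12] width=4 -> value=6 (bin 0110); offset now 12 = byte 1 bit 4; 20 bits remain
Read 4: bits[12:23] width=11 -> value=490 (bin 00111101010); offset now 23 = byte 2 bit 7; 9 bits remain
Read 5: bits[23:29] width=6 -> value=39 (bin 100111); offset now 29 = byte 3 bit 5; 3 bits remain

Answer: 3 0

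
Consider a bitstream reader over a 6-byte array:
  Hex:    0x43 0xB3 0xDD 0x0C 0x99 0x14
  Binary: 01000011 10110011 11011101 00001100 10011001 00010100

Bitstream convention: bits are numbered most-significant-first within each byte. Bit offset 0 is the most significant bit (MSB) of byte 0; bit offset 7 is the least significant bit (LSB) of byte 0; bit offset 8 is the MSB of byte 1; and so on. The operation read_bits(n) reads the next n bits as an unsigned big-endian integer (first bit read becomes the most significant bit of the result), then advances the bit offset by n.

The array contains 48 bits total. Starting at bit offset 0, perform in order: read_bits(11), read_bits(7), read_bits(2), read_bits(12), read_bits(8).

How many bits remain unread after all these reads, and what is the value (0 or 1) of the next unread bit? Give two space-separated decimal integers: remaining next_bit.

Answer: 8 0

Derivation:
Read 1: bits[0:11] width=11 -> value=541 (bin 01000011101); offset now 11 = byte 1 bit 3; 37 bits remain
Read 2: bits[11:18] width=7 -> value=79 (bin 1001111); offset now 18 = byte 2 bit 2; 30 bits remain
Read 3: bits[18:20] width=2 -> value=1 (bin 01); offset now 20 = byte 2 bit 4; 28 bits remain
Read 4: bits[20:32] width=12 -> value=3340 (bin 110100001100); offset now 32 = byte 4 bit 0; 16 bits remain
Read 5: bits[32:40] width=8 -> value=153 (bin 10011001); offset now 40 = byte 5 bit 0; 8 bits remain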